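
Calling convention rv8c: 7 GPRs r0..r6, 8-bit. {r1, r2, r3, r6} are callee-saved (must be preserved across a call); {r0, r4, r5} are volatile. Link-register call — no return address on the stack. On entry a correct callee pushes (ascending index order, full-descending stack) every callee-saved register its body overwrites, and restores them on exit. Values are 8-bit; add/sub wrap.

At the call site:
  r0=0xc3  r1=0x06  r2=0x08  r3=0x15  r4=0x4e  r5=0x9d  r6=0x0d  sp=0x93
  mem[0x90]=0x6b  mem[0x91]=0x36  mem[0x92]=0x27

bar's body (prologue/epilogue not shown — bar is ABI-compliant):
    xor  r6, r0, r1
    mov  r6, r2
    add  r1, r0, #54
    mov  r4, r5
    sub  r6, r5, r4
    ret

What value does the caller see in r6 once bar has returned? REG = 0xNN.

prologue: push r1 → mem[0x92]=0x06, sp=0x92
prologue: push r6 → mem[0x91]=0x0d, sp=0x91
body[0] xor  r6, r0, r1 → r6=0xc5
body[1] mov  r6, r2 → r6=0x08
body[2] add  r1, r0, #54 → r1=0xf9
body[3] mov  r4, r5 → r4=0x9d
body[4] sub  r6, r5, r4 → r6=0x00
epilogue: pop r6=0x0d, sp=0x92
epilogue: pop r1=0x06, sp=0x93
r6 is callee-saved → restored

REG = 0x0d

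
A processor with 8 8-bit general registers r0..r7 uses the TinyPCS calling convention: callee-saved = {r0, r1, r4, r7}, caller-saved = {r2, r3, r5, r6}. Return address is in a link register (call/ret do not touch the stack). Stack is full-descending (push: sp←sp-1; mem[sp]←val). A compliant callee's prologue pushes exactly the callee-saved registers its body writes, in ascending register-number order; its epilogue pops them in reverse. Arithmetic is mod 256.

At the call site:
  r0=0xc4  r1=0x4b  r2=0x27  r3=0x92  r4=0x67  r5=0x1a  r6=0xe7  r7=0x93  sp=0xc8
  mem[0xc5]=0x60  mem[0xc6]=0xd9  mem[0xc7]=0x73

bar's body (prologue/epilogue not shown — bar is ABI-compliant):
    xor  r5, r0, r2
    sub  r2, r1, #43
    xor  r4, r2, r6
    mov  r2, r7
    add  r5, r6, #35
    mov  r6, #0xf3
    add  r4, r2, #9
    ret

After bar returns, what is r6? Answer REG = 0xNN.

prologue: push r4 → mem[0xc7]=0x67, sp=0xc7
body[0] xor  r5, r0, r2 → r5=0xe3
body[1] sub  r2, r1, #43 → r2=0x20
body[2] xor  r4, r2, r6 → r4=0xc7
body[3] mov  r2, r7 → r2=0x93
body[4] add  r5, r6, #35 → r5=0x0a
body[5] mov  r6, #0xf3 → r6=0xf3
body[6] add  r4, r2, #9 → r4=0x9c
epilogue: pop r4=0x67, sp=0xc8
r6 is caller-saved → body value

REG = 0xf3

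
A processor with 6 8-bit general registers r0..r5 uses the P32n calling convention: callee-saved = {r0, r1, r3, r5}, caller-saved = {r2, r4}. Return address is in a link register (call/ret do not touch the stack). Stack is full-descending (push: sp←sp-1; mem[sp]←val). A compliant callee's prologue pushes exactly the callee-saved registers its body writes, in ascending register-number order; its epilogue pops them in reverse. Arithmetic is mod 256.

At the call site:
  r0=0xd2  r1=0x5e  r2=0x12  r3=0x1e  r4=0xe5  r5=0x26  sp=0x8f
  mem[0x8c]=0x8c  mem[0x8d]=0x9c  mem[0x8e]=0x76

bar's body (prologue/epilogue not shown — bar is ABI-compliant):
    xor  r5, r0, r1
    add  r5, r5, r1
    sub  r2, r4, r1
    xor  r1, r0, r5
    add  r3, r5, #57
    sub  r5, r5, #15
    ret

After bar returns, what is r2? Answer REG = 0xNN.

prologue: push r1 -> mem[0x8e]=0x5e, sp=0x8e
prologue: push r3 -> mem[0x8d]=0x1e, sp=0x8d
prologue: push r5 -> mem[0x8c]=0x26, sp=0x8c
body[0] xor  r5, r0, r1 -> r5=0x8c
body[1] add  r5, r5, r1 -> r5=0xea
body[2] sub  r2, r4, r1 -> r2=0x87
body[3] xor  r1, r0, r5 -> r1=0x38
body[4] add  r3, r5, #57 -> r3=0x23
body[5] sub  r5, r5, #15 -> r5=0xdb
epilogue: pop r5=0x26, sp=0x8d
epilogue: pop r3=0x1e, sp=0x8e
epilogue: pop r1=0x5e, sp=0x8f
r2 is caller-saved -> body value

REG = 0x87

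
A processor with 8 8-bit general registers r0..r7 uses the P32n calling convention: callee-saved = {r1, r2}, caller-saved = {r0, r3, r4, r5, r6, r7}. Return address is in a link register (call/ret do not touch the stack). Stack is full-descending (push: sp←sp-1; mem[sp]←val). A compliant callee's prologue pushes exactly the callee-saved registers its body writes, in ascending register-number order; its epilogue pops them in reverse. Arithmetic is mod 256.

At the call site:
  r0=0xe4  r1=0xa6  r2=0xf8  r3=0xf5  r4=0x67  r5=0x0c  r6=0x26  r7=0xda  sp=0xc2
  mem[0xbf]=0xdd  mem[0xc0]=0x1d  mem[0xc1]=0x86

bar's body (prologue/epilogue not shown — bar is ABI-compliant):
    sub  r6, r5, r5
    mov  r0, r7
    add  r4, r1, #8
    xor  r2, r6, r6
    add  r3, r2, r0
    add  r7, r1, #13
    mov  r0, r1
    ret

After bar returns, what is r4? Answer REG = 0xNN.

REG = 0xae

prologue: push r2 -> mem[0xc1]=0xf8, sp=0xc1
body[0] sub  r6, r5, r5 -> r6=0x00
body[1] mov  r0, r7 -> r0=0xda
body[2] add  r4, r1, #8 -> r4=0xae
body[3] xor  r2, r6, r6 -> r2=0x00
body[4] add  r3, r2, r0 -> r3=0xda
body[5] add  r7, r1, #13 -> r7=0xb3
body[6] mov  r0, r1 -> r0=0xa6
epilogue: pop r2=0xf8, sp=0xc2
r4 is caller-saved -> body value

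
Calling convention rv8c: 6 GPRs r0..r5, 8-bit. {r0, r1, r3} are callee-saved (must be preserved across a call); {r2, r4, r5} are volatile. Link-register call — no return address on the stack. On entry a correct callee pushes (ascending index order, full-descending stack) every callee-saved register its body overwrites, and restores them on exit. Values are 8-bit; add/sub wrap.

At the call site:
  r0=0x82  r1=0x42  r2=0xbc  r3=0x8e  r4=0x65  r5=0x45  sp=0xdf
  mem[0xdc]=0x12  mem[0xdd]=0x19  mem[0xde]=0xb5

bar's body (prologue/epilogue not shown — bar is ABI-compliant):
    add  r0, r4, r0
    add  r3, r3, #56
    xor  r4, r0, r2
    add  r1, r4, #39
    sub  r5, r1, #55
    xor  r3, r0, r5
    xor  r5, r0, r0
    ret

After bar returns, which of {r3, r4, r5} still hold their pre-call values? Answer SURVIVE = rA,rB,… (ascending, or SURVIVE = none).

prologue: push r0 -> mem[0xde]=0x82, sp=0xde
prologue: push r1 -> mem[0xdd]=0x42, sp=0xdd
prologue: push r3 -> mem[0xdc]=0x8e, sp=0xdc
body[0] add  r0, r4, r0 -> r0=0xe7
body[1] add  r3, r3, #56 -> r3=0xc6
body[2] xor  r4, r0, r2 -> r4=0x5b
body[3] add  r1, r4, #39 -> r1=0x82
body[4] sub  r5, r1, #55 -> r5=0x4b
body[5] xor  r3, r0, r5 -> r3=0xac
body[6] xor  r5, r0, r0 -> r5=0x00
epilogue: pop r3=0x8e, sp=0xdd
epilogue: pop r1=0x42, sp=0xde
epilogue: pop r0=0x82, sp=0xdf
r3: callee-saved, written=True
r4: caller-saved, written=True
r5: caller-saved, written=True

SURVIVE = r3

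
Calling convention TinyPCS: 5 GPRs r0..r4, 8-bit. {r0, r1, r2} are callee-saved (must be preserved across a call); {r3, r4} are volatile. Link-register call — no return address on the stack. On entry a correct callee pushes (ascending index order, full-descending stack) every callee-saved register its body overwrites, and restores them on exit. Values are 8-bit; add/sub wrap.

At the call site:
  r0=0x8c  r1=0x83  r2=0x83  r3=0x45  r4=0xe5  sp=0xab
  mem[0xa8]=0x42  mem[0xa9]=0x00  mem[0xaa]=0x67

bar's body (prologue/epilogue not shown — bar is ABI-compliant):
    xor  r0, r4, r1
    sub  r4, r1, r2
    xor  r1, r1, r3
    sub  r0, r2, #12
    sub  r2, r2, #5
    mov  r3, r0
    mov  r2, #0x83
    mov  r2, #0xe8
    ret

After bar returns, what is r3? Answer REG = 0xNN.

prologue: push r0 -> mem[0xaa]=0x8c, sp=0xaa
prologue: push r1 -> mem[0xa9]=0x83, sp=0xa9
prologue: push r2 -> mem[0xa8]=0x83, sp=0xa8
body[0] xor  r0, r4, r1 -> r0=0x66
body[1] sub  r4, r1, r2 -> r4=0x00
body[2] xor  r1, r1, r3 -> r1=0xc6
body[3] sub  r0, r2, #12 -> r0=0x77
body[4] sub  r2, r2, #5 -> r2=0x7e
body[5] mov  r3, r0 -> r3=0x77
body[6] mov  r2, #0x83 -> r2=0x83
body[7] mov  r2, #0xe8 -> r2=0xe8
epilogue: pop r2=0x83, sp=0xa9
epilogue: pop r1=0x83, sp=0xaa
epilogue: pop r0=0x8c, sp=0xab
r3 is caller-saved -> body value

REG = 0x77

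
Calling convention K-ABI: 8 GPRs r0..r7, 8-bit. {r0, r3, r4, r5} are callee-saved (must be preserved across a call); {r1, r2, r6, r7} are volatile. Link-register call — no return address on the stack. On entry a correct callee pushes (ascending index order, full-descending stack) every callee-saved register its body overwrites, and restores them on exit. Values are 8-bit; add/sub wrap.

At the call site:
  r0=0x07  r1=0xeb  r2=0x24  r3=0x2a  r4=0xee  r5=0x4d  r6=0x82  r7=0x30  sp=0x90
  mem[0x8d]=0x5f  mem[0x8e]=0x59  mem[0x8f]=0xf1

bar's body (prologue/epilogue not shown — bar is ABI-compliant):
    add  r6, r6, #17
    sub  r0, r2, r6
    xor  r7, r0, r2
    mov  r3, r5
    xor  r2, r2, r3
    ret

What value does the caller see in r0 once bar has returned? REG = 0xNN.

REG = 0x07

prologue: push r0 → mem[0x8f]=0x07, sp=0x8f
prologue: push r3 → mem[0x8e]=0x2a, sp=0x8e
body[0] add  r6, r6, #17 → r6=0x93
body[1] sub  r0, r2, r6 → r0=0x91
body[2] xor  r7, r0, r2 → r7=0xb5
body[3] mov  r3, r5 → r3=0x4d
body[4] xor  r2, r2, r3 → r2=0x69
epilogue: pop r3=0x2a, sp=0x8f
epilogue: pop r0=0x07, sp=0x90
r0 is callee-saved → restored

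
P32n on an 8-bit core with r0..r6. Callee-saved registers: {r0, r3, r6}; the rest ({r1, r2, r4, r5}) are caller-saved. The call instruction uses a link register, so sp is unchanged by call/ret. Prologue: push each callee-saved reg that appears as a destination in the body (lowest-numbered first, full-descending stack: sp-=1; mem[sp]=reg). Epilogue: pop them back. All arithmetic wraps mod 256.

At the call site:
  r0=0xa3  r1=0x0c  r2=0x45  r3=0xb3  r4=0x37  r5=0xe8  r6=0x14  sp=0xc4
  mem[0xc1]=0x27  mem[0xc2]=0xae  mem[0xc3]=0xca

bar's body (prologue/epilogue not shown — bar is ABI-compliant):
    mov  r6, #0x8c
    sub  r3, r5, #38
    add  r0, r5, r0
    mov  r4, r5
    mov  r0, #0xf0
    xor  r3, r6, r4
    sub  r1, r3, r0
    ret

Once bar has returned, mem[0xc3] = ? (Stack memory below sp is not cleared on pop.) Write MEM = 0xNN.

MEM = 0xa3

prologue: push r0 -> mem[0xc3]=0xa3, sp=0xc3
prologue: push r3 -> mem[0xc2]=0xb3, sp=0xc2
prologue: push r6 -> mem[0xc1]=0x14, sp=0xc1
body[0] mov  r6, #0x8c -> r6=0x8c
body[1] sub  r3, r5, #38 -> r3=0xc2
body[2] add  r0, r5, r0 -> r0=0x8b
body[3] mov  r4, r5 -> r4=0xe8
body[4] mov  r0, #0xf0 -> r0=0xf0
body[5] xor  r3, r6, r4 -> r3=0x64
body[6] sub  r1, r3, r0 -> r1=0x74
epilogue: pop r6=0x14, sp=0xc2
epilogue: pop r3=0xb3, sp=0xc3
epilogue: pop r0=0xa3, sp=0xc4
prologue pushed ['r0', 'r3', 'r6'] at ['0xc3', '0xc2', '0xc1']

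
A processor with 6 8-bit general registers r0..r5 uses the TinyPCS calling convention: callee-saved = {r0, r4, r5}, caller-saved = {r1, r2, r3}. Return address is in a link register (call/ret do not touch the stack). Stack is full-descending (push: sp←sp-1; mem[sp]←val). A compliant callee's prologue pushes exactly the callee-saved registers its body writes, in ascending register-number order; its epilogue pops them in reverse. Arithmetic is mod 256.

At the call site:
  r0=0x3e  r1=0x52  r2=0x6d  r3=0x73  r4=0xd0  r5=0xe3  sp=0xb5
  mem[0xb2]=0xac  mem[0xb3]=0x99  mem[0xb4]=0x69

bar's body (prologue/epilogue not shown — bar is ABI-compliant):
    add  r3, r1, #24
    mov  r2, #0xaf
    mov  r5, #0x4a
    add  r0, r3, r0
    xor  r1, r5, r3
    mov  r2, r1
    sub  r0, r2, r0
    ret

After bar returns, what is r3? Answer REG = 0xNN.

REG = 0x6a

prologue: push r0 -> mem[0xb4]=0x3e, sp=0xb4
prologue: push r5 -> mem[0xb3]=0xe3, sp=0xb3
body[0] add  r3, r1, #24 -> r3=0x6a
body[1] mov  r2, #0xaf -> r2=0xaf
body[2] mov  r5, #0x4a -> r5=0x4a
body[3] add  r0, r3, r0 -> r0=0xa8
body[4] xor  r1, r5, r3 -> r1=0x20
body[5] mov  r2, r1 -> r2=0x20
body[6] sub  r0, r2, r0 -> r0=0x78
epilogue: pop r5=0xe3, sp=0xb4
epilogue: pop r0=0x3e, sp=0xb5
r3 is caller-saved -> body value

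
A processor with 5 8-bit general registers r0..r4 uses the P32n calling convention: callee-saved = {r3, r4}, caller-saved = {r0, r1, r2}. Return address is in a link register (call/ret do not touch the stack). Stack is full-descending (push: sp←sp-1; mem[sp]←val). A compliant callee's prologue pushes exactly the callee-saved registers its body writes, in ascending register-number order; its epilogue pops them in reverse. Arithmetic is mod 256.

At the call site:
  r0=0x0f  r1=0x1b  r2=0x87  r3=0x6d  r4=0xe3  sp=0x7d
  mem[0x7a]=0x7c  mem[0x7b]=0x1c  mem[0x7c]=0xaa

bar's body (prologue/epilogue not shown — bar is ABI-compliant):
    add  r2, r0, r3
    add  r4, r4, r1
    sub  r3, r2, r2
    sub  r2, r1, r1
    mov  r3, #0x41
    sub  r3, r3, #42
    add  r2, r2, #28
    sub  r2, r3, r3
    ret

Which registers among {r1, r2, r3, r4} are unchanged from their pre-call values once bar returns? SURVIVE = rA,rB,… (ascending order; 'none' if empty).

SURVIVE = r1,r3,r4

prologue: push r3 -> mem[0x7c]=0x6d, sp=0x7c
prologue: push r4 -> mem[0x7b]=0xe3, sp=0x7b
body[0] add  r2, r0, r3 -> r2=0x7c
body[1] add  r4, r4, r1 -> r4=0xfe
body[2] sub  r3, r2, r2 -> r3=0x00
body[3] sub  r2, r1, r1 -> r2=0x00
body[4] mov  r3, #0x41 -> r3=0x41
body[5] sub  r3, r3, #42 -> r3=0x17
body[6] add  r2, r2, #28 -> r2=0x1c
body[7] sub  r2, r3, r3 -> r2=0x00
epilogue: pop r4=0xe3, sp=0x7c
epilogue: pop r3=0x6d, sp=0x7d
r1: caller-saved, written=False
r2: caller-saved, written=True
r3: callee-saved, written=True
r4: callee-saved, written=True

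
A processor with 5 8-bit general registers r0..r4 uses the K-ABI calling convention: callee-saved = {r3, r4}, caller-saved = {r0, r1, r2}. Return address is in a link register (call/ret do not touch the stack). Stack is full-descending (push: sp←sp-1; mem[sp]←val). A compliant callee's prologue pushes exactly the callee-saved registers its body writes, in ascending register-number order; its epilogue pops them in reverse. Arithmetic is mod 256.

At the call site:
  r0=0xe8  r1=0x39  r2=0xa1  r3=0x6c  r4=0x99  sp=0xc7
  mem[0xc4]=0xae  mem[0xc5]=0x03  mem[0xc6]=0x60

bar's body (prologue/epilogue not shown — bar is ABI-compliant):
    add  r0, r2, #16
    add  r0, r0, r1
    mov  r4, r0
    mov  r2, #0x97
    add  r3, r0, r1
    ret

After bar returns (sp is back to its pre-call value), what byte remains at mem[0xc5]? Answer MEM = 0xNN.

prologue: push r3 -> mem[0xc6]=0x6c, sp=0xc6
prologue: push r4 -> mem[0xc5]=0x99, sp=0xc5
body[0] add  r0, r2, #16 -> r0=0xb1
body[1] add  r0, r0, r1 -> r0=0xea
body[2] mov  r4, r0 -> r4=0xea
body[3] mov  r2, #0x97 -> r2=0x97
body[4] add  r3, r0, r1 -> r3=0x23
epilogue: pop r4=0x99, sp=0xc6
epilogue: pop r3=0x6c, sp=0xc7
prologue pushed ['r3', 'r4'] at ['0xc6', '0xc5']

MEM = 0x99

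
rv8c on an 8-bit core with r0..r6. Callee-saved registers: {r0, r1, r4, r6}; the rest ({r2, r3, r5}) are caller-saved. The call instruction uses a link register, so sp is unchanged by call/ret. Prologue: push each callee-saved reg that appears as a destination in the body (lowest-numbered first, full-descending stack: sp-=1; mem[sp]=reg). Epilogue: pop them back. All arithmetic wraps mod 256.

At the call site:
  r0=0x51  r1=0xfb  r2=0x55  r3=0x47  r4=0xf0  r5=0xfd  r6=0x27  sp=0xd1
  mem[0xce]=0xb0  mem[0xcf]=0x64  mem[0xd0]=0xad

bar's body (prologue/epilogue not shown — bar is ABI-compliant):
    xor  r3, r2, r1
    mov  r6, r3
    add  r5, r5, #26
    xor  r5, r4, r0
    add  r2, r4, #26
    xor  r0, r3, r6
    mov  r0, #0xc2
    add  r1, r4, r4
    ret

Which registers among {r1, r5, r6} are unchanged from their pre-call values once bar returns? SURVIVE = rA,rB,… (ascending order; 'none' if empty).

SURVIVE = r1,r6

prologue: push r0 → mem[0xd0]=0x51, sp=0xd0
prologue: push r1 → mem[0xcf]=0xfb, sp=0xcf
prologue: push r6 → mem[0xce]=0x27, sp=0xce
body[0] xor  r3, r2, r1 → r3=0xae
body[1] mov  r6, r3 → r6=0xae
body[2] add  r5, r5, #26 → r5=0x17
body[3] xor  r5, r4, r0 → r5=0xa1
body[4] add  r2, r4, #26 → r2=0x0a
body[5] xor  r0, r3, r6 → r0=0x00
body[6] mov  r0, #0xc2 → r0=0xc2
body[7] add  r1, r4, r4 → r1=0xe0
epilogue: pop r6=0x27, sp=0xcf
epilogue: pop r1=0xfb, sp=0xd0
epilogue: pop r0=0x51, sp=0xd1
r1: callee-saved, written=True
r5: caller-saved, written=True
r6: callee-saved, written=True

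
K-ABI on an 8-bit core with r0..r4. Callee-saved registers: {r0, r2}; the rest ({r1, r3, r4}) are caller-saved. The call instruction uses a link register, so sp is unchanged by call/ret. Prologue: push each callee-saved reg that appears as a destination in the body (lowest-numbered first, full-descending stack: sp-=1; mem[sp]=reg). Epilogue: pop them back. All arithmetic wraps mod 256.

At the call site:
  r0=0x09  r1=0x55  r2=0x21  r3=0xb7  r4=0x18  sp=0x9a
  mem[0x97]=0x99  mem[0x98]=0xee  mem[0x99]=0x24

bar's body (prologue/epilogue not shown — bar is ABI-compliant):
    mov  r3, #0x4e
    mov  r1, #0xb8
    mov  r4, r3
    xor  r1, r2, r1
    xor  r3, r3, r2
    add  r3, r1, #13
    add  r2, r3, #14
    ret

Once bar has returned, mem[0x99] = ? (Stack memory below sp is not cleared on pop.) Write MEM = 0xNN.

prologue: push r2 -> mem[0x99]=0x21, sp=0x99
body[0] mov  r3, #0x4e -> r3=0x4e
body[1] mov  r1, #0xb8 -> r1=0xb8
body[2] mov  r4, r3 -> r4=0x4e
body[3] xor  r1, r2, r1 -> r1=0x99
body[4] xor  r3, r3, r2 -> r3=0x6f
body[5] add  r3, r1, #13 -> r3=0xa6
body[6] add  r2, r3, #14 -> r2=0xb4
epilogue: pop r2=0x21, sp=0x9a
prologue pushed ['r2'] at ['0x99']

MEM = 0x21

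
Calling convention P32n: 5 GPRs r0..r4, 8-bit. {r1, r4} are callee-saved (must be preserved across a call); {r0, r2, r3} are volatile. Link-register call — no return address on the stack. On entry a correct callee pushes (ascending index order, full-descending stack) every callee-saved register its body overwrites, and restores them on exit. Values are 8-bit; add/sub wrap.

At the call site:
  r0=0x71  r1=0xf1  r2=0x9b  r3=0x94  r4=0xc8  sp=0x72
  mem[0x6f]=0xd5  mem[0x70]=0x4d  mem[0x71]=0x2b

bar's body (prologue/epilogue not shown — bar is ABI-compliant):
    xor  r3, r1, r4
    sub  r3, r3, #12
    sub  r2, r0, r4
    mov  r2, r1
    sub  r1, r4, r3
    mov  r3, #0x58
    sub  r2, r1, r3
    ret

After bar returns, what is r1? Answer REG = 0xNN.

REG = 0xf1

prologue: push r1 -> mem[0x71]=0xf1, sp=0x71
body[0] xor  r3, r1, r4 -> r3=0x39
body[1] sub  r3, r3, #12 -> r3=0x2d
body[2] sub  r2, r0, r4 -> r2=0xa9
body[3] mov  r2, r1 -> r2=0xf1
body[4] sub  r1, r4, r3 -> r1=0x9b
body[5] mov  r3, #0x58 -> r3=0x58
body[6] sub  r2, r1, r3 -> r2=0x43
epilogue: pop r1=0xf1, sp=0x72
r1 is callee-saved -> restored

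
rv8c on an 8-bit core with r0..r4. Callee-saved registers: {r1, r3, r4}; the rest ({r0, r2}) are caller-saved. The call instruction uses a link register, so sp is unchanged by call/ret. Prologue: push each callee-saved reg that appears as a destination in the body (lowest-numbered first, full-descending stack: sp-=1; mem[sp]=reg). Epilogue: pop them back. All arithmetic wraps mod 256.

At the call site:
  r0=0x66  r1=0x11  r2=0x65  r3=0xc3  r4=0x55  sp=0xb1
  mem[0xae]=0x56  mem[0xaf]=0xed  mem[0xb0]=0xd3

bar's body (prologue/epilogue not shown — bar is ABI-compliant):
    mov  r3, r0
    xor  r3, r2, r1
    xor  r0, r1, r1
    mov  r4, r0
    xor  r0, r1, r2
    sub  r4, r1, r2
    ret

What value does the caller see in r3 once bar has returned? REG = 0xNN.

prologue: push r3 -> mem[0xb0]=0xc3, sp=0xb0
prologue: push r4 -> mem[0xaf]=0x55, sp=0xaf
body[0] mov  r3, r0 -> r3=0x66
body[1] xor  r3, r2, r1 -> r3=0x74
body[2] xor  r0, r1, r1 -> r0=0x00
body[3] mov  r4, r0 -> r4=0x00
body[4] xor  r0, r1, r2 -> r0=0x74
body[5] sub  r4, r1, r2 -> r4=0xac
epilogue: pop r4=0x55, sp=0xb0
epilogue: pop r3=0xc3, sp=0xb1
r3 is callee-saved -> restored

REG = 0xc3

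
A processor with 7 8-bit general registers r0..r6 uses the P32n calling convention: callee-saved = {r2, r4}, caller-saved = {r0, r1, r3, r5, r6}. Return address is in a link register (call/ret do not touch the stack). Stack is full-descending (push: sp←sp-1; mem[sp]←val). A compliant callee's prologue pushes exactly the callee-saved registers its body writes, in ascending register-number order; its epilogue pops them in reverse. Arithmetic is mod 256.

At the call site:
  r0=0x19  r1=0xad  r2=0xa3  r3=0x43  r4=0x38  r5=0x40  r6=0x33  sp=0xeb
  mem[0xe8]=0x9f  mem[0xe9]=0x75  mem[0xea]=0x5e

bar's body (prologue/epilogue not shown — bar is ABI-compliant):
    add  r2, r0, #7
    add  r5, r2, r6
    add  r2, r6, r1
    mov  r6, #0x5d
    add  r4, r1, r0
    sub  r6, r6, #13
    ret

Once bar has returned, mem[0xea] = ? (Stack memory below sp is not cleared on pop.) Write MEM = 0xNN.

MEM = 0xa3

prologue: push r2 -> mem[0xea]=0xa3, sp=0xea
prologue: push r4 -> mem[0xe9]=0x38, sp=0xe9
body[0] add  r2, r0, #7 -> r2=0x20
body[1] add  r5, r2, r6 -> r5=0x53
body[2] add  r2, r6, r1 -> r2=0xe0
body[3] mov  r6, #0x5d -> r6=0x5d
body[4] add  r4, r1, r0 -> r4=0xc6
body[5] sub  r6, r6, #13 -> r6=0x50
epilogue: pop r4=0x38, sp=0xea
epilogue: pop r2=0xa3, sp=0xeb
prologue pushed ['r2', 'r4'] at ['0xea', '0xe9']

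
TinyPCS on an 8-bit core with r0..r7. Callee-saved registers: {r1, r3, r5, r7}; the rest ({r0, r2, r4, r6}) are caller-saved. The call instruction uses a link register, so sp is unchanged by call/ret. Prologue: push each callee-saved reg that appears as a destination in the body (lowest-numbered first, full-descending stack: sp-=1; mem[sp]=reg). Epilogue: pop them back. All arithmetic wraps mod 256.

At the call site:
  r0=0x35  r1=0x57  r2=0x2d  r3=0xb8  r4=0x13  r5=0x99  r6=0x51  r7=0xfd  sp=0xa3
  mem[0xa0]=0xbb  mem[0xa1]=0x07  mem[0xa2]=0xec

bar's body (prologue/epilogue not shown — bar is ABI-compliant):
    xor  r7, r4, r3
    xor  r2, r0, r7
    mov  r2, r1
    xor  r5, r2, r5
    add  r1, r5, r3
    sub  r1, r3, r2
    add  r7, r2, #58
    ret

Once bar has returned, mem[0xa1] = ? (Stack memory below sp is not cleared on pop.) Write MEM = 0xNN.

prologue: push r1 → mem[0xa2]=0x57, sp=0xa2
prologue: push r5 → mem[0xa1]=0x99, sp=0xa1
prologue: push r7 → mem[0xa0]=0xfd, sp=0xa0
body[0] xor  r7, r4, r3 → r7=0xab
body[1] xor  r2, r0, r7 → r2=0x9e
body[2] mov  r2, r1 → r2=0x57
body[3] xor  r5, r2, r5 → r5=0xce
body[4] add  r1, r5, r3 → r1=0x86
body[5] sub  r1, r3, r2 → r1=0x61
body[6] add  r7, r2, #58 → r7=0x91
epilogue: pop r7=0xfd, sp=0xa1
epilogue: pop r5=0x99, sp=0xa2
epilogue: pop r1=0x57, sp=0xa3
prologue pushed ['r1', 'r5', 'r7'] at ['0xa2', '0xa1', '0xa0']

MEM = 0x99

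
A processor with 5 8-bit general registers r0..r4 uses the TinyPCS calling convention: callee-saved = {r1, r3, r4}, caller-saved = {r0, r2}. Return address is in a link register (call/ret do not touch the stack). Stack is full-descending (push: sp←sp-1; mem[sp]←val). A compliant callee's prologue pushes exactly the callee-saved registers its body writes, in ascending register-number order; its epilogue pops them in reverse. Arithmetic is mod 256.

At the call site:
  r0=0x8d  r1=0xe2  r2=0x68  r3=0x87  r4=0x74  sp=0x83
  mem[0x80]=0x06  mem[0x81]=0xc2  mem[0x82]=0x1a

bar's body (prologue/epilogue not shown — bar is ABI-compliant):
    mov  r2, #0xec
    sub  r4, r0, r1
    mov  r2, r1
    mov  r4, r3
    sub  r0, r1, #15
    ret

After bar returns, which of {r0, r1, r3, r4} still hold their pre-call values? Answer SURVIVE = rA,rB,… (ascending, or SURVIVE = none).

SURVIVE = r1,r3,r4

prologue: push r4 -> mem[0x82]=0x74, sp=0x82
body[0] mov  r2, #0xec -> r2=0xec
body[1] sub  r4, r0, r1 -> r4=0xab
body[2] mov  r2, r1 -> r2=0xe2
body[3] mov  r4, r3 -> r4=0x87
body[4] sub  r0, r1, #15 -> r0=0xd3
epilogue: pop r4=0x74, sp=0x83
r0: caller-saved, written=True
r1: callee-saved, written=False
r3: callee-saved, written=False
r4: callee-saved, written=True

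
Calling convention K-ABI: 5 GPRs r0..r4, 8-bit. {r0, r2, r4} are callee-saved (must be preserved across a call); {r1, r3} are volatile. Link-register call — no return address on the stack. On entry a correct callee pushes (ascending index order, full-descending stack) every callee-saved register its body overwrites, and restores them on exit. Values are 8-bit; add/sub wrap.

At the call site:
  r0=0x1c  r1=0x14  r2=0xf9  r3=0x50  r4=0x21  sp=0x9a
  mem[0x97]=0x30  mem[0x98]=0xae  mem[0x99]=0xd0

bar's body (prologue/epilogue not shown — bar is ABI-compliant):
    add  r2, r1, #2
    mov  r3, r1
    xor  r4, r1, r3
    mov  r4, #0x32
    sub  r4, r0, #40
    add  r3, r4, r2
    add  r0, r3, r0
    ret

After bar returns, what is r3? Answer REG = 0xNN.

prologue: push r0 → mem[0x99]=0x1c, sp=0x99
prologue: push r2 → mem[0x98]=0xf9, sp=0x98
prologue: push r4 → mem[0x97]=0x21, sp=0x97
body[0] add  r2, r1, #2 → r2=0x16
body[1] mov  r3, r1 → r3=0x14
body[2] xor  r4, r1, r3 → r4=0x00
body[3] mov  r4, #0x32 → r4=0x32
body[4] sub  r4, r0, #40 → r4=0xf4
body[5] add  r3, r4, r2 → r3=0x0a
body[6] add  r0, r3, r0 → r0=0x26
epilogue: pop r4=0x21, sp=0x98
epilogue: pop r2=0xf9, sp=0x99
epilogue: pop r0=0x1c, sp=0x9a
r3 is caller-saved → body value

REG = 0x0a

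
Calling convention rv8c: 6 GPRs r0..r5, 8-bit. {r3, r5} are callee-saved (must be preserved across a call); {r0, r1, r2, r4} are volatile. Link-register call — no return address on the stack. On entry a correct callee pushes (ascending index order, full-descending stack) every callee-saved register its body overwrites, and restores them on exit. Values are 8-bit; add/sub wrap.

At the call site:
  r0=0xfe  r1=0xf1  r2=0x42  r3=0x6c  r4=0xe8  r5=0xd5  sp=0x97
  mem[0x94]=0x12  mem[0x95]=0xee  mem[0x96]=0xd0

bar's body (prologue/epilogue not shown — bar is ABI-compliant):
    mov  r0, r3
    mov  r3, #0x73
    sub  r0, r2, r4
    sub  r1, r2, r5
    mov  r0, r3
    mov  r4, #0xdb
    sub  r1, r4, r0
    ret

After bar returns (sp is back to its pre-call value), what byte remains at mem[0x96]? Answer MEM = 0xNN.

prologue: push r3 → mem[0x96]=0x6c, sp=0x96
body[0] mov  r0, r3 → r0=0x6c
body[1] mov  r3, #0x73 → r3=0x73
body[2] sub  r0, r2, r4 → r0=0x5a
body[3] sub  r1, r2, r5 → r1=0x6d
body[4] mov  r0, r3 → r0=0x73
body[5] mov  r4, #0xdb → r4=0xdb
body[6] sub  r1, r4, r0 → r1=0x68
epilogue: pop r3=0x6c, sp=0x97
prologue pushed ['r3'] at ['0x96']

MEM = 0x6c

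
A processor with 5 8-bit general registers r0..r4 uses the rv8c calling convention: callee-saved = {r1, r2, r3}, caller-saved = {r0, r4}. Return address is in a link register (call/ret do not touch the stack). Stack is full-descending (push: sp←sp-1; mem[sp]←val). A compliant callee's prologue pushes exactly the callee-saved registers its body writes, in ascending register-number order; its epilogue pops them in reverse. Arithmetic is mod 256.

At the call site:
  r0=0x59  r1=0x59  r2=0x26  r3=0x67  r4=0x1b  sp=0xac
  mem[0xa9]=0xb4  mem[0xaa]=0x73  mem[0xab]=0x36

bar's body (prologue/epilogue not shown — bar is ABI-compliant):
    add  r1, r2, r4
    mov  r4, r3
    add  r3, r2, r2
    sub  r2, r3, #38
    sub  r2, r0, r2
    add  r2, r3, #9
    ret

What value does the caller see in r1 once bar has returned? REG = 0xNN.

REG = 0x59

prologue: push r1 → mem[0xab]=0x59, sp=0xab
prologue: push r2 → mem[0xaa]=0x26, sp=0xaa
prologue: push r3 → mem[0xa9]=0x67, sp=0xa9
body[0] add  r1, r2, r4 → r1=0x41
body[1] mov  r4, r3 → r4=0x67
body[2] add  r3, r2, r2 → r3=0x4c
body[3] sub  r2, r3, #38 → r2=0x26
body[4] sub  r2, r0, r2 → r2=0x33
body[5] add  r2, r3, #9 → r2=0x55
epilogue: pop r3=0x67, sp=0xaa
epilogue: pop r2=0x26, sp=0xab
epilogue: pop r1=0x59, sp=0xac
r1 is callee-saved → restored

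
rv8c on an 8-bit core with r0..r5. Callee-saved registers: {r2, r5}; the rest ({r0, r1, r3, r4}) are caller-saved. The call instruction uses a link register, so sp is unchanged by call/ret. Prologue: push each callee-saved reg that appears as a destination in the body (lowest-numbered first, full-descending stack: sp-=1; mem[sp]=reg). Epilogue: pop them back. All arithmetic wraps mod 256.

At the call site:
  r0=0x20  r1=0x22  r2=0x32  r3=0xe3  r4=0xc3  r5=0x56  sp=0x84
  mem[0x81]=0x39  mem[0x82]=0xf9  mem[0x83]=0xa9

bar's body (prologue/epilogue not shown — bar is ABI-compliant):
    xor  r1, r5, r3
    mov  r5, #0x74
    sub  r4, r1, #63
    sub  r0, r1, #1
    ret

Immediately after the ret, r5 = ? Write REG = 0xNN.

prologue: push r5 → mem[0x83]=0x56, sp=0x83
body[0] xor  r1, r5, r3 → r1=0xb5
body[1] mov  r5, #0x74 → r5=0x74
body[2] sub  r4, r1, #63 → r4=0x76
body[3] sub  r0, r1, #1 → r0=0xb4
epilogue: pop r5=0x56, sp=0x84
r5 is callee-saved → restored

REG = 0x56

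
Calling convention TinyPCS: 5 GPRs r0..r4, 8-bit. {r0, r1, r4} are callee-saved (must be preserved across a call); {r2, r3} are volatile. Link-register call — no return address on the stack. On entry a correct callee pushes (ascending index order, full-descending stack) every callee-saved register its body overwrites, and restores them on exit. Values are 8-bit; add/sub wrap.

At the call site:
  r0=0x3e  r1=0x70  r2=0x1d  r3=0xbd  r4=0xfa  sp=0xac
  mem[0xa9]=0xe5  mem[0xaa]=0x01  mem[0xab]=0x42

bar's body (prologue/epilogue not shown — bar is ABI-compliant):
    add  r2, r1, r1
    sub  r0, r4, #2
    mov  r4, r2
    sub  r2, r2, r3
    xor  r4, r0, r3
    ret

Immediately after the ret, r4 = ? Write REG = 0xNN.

REG = 0xfa

prologue: push r0 → mem[0xab]=0x3e, sp=0xab
prologue: push r4 → mem[0xaa]=0xfa, sp=0xaa
body[0] add  r2, r1, r1 → r2=0xe0
body[1] sub  r0, r4, #2 → r0=0xf8
body[2] mov  r4, r2 → r4=0xe0
body[3] sub  r2, r2, r3 → r2=0x23
body[4] xor  r4, r0, r3 → r4=0x45
epilogue: pop r4=0xfa, sp=0xab
epilogue: pop r0=0x3e, sp=0xac
r4 is callee-saved → restored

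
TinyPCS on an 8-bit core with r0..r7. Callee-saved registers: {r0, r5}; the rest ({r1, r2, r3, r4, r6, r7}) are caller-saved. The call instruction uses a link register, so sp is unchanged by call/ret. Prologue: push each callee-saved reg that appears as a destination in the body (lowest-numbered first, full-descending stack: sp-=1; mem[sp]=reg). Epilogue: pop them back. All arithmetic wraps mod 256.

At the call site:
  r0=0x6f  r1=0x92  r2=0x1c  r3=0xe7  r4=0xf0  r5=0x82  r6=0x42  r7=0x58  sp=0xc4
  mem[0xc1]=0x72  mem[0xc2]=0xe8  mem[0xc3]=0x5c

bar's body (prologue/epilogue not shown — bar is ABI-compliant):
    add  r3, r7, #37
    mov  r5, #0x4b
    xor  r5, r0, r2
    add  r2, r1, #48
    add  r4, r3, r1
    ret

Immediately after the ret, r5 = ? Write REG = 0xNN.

REG = 0x82

prologue: push r5 → mem[0xc3]=0x82, sp=0xc3
body[0] add  r3, r7, #37 → r3=0x7d
body[1] mov  r5, #0x4b → r5=0x4b
body[2] xor  r5, r0, r2 → r5=0x73
body[3] add  r2, r1, #48 → r2=0xc2
body[4] add  r4, r3, r1 → r4=0x0f
epilogue: pop r5=0x82, sp=0xc4
r5 is callee-saved → restored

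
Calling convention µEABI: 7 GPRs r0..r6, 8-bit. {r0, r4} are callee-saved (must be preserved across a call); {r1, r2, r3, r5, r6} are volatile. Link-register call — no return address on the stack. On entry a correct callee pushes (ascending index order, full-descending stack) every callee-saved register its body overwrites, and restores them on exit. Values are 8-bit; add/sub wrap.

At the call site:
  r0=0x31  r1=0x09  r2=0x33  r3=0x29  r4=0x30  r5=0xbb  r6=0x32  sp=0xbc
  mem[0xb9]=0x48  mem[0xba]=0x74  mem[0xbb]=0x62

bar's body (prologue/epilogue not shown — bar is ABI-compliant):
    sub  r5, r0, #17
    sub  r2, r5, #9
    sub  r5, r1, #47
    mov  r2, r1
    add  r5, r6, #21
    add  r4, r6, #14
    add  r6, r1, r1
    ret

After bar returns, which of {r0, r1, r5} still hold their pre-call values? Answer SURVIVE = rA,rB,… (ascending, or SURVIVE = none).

SURVIVE = r0,r1

prologue: push r4 -> mem[0xbb]=0x30, sp=0xbb
body[0] sub  r5, r0, #17 -> r5=0x20
body[1] sub  r2, r5, #9 -> r2=0x17
body[2] sub  r5, r1, #47 -> r5=0xda
body[3] mov  r2, r1 -> r2=0x09
body[4] add  r5, r6, #21 -> r5=0x47
body[5] add  r4, r6, #14 -> r4=0x40
body[6] add  r6, r1, r1 -> r6=0x12
epilogue: pop r4=0x30, sp=0xbc
r0: callee-saved, written=False
r1: caller-saved, written=False
r5: caller-saved, written=True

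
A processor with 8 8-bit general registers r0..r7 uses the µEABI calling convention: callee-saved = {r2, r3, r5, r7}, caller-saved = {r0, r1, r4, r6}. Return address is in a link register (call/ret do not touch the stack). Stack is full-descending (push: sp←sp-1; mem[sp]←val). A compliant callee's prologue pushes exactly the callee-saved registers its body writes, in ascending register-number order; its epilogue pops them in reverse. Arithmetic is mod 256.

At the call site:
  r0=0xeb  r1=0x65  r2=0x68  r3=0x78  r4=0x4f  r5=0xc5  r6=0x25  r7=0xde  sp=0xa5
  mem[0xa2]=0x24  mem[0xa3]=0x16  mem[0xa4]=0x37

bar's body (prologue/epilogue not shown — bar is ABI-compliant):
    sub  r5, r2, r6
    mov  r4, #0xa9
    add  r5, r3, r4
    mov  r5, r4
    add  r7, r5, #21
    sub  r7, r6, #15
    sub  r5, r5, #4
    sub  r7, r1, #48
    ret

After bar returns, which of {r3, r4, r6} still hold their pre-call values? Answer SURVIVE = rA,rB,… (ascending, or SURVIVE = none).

prologue: push r5 -> mem[0xa4]=0xc5, sp=0xa4
prologue: push r7 -> mem[0xa3]=0xde, sp=0xa3
body[0] sub  r5, r2, r6 -> r5=0x43
body[1] mov  r4, #0xa9 -> r4=0xa9
body[2] add  r5, r3, r4 -> r5=0x21
body[3] mov  r5, r4 -> r5=0xa9
body[4] add  r7, r5, #21 -> r7=0xbe
body[5] sub  r7, r6, #15 -> r7=0x16
body[6] sub  r5, r5, #4 -> r5=0xa5
body[7] sub  r7, r1, #48 -> r7=0x35
epilogue: pop r7=0xde, sp=0xa4
epilogue: pop r5=0xc5, sp=0xa5
r3: callee-saved, written=False
r4: caller-saved, written=True
r6: caller-saved, written=False

SURVIVE = r3,r6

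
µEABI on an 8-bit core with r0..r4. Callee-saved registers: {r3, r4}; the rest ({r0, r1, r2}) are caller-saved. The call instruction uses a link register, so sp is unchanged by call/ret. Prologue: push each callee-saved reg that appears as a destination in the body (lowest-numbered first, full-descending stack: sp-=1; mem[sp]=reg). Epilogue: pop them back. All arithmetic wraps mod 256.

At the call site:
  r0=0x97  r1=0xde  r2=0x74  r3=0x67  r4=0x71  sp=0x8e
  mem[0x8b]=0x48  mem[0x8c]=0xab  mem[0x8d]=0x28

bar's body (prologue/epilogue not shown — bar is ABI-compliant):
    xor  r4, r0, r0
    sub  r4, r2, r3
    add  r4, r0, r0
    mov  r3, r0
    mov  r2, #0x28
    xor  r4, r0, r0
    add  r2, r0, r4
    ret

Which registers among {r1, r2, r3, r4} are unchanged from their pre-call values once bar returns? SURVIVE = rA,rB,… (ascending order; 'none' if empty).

prologue: push r3 -> mem[0x8d]=0x67, sp=0x8d
prologue: push r4 -> mem[0x8c]=0x71, sp=0x8c
body[0] xor  r4, r0, r0 -> r4=0x00
body[1] sub  r4, r2, r3 -> r4=0x0d
body[2] add  r4, r0, r0 -> r4=0x2e
body[3] mov  r3, r0 -> r3=0x97
body[4] mov  r2, #0x28 -> r2=0x28
body[5] xor  r4, r0, r0 -> r4=0x00
body[6] add  r2, r0, r4 -> r2=0x97
epilogue: pop r4=0x71, sp=0x8d
epilogue: pop r3=0x67, sp=0x8e
r1: caller-saved, written=False
r2: caller-saved, written=True
r3: callee-saved, written=True
r4: callee-saved, written=True

SURVIVE = r1,r3,r4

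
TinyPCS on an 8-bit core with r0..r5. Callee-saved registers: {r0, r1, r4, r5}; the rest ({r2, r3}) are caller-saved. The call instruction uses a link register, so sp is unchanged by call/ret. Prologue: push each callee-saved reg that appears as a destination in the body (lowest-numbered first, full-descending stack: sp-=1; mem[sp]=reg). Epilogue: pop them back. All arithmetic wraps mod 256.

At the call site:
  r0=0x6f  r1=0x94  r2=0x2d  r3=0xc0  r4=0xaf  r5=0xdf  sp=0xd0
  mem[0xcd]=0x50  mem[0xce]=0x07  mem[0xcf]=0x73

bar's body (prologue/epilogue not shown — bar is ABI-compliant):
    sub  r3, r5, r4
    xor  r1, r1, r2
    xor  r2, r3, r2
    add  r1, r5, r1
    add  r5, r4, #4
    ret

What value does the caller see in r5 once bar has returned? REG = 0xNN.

prologue: push r1 → mem[0xcf]=0x94, sp=0xcf
prologue: push r5 → mem[0xce]=0xdf, sp=0xce
body[0] sub  r3, r5, r4 → r3=0x30
body[1] xor  r1, r1, r2 → r1=0xb9
body[2] xor  r2, r3, r2 → r2=0x1d
body[3] add  r1, r5, r1 → r1=0x98
body[4] add  r5, r4, #4 → r5=0xb3
epilogue: pop r5=0xdf, sp=0xcf
epilogue: pop r1=0x94, sp=0xd0
r5 is callee-saved → restored

REG = 0xdf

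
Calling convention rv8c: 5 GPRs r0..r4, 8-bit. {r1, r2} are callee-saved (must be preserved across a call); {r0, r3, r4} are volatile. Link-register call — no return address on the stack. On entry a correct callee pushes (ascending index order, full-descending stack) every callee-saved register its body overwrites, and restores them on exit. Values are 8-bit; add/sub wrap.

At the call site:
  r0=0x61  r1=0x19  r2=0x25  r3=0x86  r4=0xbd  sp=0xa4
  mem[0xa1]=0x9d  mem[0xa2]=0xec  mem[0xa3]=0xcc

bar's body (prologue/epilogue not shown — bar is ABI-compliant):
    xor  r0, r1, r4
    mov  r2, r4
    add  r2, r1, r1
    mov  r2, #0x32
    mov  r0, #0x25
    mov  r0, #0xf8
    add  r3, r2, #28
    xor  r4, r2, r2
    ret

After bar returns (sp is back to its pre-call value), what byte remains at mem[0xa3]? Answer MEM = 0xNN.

prologue: push r2 → mem[0xa3]=0x25, sp=0xa3
body[0] xor  r0, r1, r4 → r0=0xa4
body[1] mov  r2, r4 → r2=0xbd
body[2] add  r2, r1, r1 → r2=0x32
body[3] mov  r2, #0x32 → r2=0x32
body[4] mov  r0, #0x25 → r0=0x25
body[5] mov  r0, #0xf8 → r0=0xf8
body[6] add  r3, r2, #28 → r3=0x4e
body[7] xor  r4, r2, r2 → r4=0x00
epilogue: pop r2=0x25, sp=0xa4
prologue pushed ['r2'] at ['0xa3']

MEM = 0x25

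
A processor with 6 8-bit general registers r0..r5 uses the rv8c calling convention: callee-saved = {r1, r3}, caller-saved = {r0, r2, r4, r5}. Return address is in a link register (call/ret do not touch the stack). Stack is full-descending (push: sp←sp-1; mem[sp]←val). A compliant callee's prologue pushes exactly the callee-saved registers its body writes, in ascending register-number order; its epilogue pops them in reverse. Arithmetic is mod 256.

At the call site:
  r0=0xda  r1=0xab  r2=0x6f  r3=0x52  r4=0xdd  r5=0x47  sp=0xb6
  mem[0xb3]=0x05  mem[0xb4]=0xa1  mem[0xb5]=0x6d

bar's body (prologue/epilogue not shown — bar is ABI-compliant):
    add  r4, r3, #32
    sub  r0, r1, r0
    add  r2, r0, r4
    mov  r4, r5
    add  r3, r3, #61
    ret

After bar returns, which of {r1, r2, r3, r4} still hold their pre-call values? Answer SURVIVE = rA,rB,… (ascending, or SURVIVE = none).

prologue: push r3 -> mem[0xb5]=0x52, sp=0xb5
body[0] add  r4, r3, #32 -> r4=0x72
body[1] sub  r0, r1, r0 -> r0=0xd1
body[2] add  r2, r0, r4 -> r2=0x43
body[3] mov  r4, r5 -> r4=0x47
body[4] add  r3, r3, #61 -> r3=0x8f
epilogue: pop r3=0x52, sp=0xb6
r1: callee-saved, written=False
r2: caller-saved, written=True
r3: callee-saved, written=True
r4: caller-saved, written=True

SURVIVE = r1,r3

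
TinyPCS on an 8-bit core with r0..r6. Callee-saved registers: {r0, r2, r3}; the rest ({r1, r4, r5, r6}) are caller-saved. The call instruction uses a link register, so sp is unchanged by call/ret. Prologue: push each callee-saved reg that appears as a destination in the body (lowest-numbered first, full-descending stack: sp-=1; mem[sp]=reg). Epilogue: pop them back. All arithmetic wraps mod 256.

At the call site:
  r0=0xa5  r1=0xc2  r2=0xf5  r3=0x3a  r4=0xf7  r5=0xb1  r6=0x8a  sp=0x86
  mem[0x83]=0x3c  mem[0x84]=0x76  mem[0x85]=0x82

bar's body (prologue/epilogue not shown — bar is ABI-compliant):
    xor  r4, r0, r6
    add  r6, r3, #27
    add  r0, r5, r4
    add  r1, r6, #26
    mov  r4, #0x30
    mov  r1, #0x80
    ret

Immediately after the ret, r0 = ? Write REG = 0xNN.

REG = 0xa5

prologue: push r0 → mem[0x85]=0xa5, sp=0x85
body[0] xor  r4, r0, r6 → r4=0x2f
body[1] add  r6, r3, #27 → r6=0x55
body[2] add  r0, r5, r4 → r0=0xe0
body[3] add  r1, r6, #26 → r1=0x6f
body[4] mov  r4, #0x30 → r4=0x30
body[5] mov  r1, #0x80 → r1=0x80
epilogue: pop r0=0xa5, sp=0x86
r0 is callee-saved → restored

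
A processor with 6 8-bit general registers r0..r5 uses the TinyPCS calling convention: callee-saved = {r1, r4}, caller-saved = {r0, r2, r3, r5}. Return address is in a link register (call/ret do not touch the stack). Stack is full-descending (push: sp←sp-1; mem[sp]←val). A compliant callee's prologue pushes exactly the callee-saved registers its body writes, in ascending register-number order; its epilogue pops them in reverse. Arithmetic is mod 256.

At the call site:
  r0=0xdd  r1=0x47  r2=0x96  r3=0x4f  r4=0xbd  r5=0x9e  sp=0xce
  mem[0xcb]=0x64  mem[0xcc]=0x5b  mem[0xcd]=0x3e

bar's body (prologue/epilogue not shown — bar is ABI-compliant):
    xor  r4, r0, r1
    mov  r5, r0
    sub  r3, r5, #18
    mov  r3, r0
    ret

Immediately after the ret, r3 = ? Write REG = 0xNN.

prologue: push r4 → mem[0xcd]=0xbd, sp=0xcd
body[0] xor  r4, r0, r1 → r4=0x9a
body[1] mov  r5, r0 → r5=0xdd
body[2] sub  r3, r5, #18 → r3=0xcb
body[3] mov  r3, r0 → r3=0xdd
epilogue: pop r4=0xbd, sp=0xce
r3 is caller-saved → body value

REG = 0xdd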